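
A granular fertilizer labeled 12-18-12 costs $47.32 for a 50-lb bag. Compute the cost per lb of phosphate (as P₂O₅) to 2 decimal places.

$5.26 per lb P₂O₅

P₂O₅ in bag = 50 × 18% = 9 lb.
Cost per lb P₂O₅ = $47.32 / 9 = $5.2578.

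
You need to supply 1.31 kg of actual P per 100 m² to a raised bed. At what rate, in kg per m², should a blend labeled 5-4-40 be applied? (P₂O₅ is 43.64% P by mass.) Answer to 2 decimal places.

0.75 kg of product per sq m

As P₂O₅: 1.31 / 0.4364 = 3.00183 kg per 100 m².
Product per 100 m² = 3.00183 / 4% = 75.0458 kg.
Convert to per m²: 75.0458 × 0.01 = 0.750458 kg.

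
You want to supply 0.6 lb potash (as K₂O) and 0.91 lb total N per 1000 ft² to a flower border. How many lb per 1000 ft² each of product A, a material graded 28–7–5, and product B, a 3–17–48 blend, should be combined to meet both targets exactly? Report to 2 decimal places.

3.15 lb product A, 0.92 lb product B

Per-1000 ft² balance (a = product A, b = product B):
K₂O: 0.05·a + 0.48·b = 0.6
N: 0.28·a + 0.03·b = 0.91
From row1: a = (0.6 − 0.48·b) / 0.05.
Into row2: 0.28·(0.6 − 0.48·b)/0.05 + 0.03·b = 0.91 → b = 0.921746, a = 3.15124.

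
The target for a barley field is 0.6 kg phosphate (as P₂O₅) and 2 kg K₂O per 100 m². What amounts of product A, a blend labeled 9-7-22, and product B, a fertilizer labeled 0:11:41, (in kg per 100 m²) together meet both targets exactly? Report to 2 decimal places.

5.78 kg product A, 1.78 kg product B

With a, b = kg per 100 m² of product A and product B:
P₂O₅: 0.07·a + 0.11·b = 0.6
K₂O: 0.22·a + 0.41·b = 2
Solving simultaneously: a = 5.77778, b = 1.77778.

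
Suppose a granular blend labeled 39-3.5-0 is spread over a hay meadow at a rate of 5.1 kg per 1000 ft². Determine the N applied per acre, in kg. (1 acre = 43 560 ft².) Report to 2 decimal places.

nitrogen per 1000 ft² = 5.1 × 39% = 1.989 kg.
Convert to per acre: 1.989 × 43.56 = 86.6408 kg.

86.64 kg N per acre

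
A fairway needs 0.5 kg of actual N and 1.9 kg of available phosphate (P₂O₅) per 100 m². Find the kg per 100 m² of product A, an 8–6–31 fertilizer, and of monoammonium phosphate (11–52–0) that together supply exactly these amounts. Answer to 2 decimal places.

With a, b = kg per 100 m² of product A and monoammonium phosphate:
N: 0.08·a + 0.11·b = 0.5
P₂O₅: 0.06·a + 0.52·b = 1.9
Eliminate b: (row1) − 0.11/0.52·(row2) → 0.0673077·a = 0.0980769, so a = 1.45714.
Then b = (1.9 − 0.06·1.45714) / 0.52 = 3.48571.

1.46 kg product A, 3.49 kg monoammonium phosphate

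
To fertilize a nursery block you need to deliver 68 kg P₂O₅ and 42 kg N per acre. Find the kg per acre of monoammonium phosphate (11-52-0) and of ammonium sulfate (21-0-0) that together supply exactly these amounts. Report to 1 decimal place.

130.8 kg monoammonium phosphate, 131.5 kg ammonium sulfate

With a, b = kg per acre of monoammonium phosphate and ammonium sulfate:
P₂O₅: 0.52·a + 0·b = 68
N: 0.11·a + 0.21·b = 42
Eliminate a: (row1) − 0.52/0.11·(row2) → -0.992727·b = -130.545, so b = 131.502.
Back-substitute: a = (68 − 0·131.502) / 0.52 = 130.769.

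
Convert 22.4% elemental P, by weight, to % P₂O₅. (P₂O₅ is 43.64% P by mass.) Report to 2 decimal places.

%P₂O₅ = 22.4 / 0.4364 = 51.3291%.

51.33% P₂O₅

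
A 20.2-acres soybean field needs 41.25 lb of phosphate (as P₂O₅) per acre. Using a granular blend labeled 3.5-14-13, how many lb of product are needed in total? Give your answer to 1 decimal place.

5951.8 lb

Product per acre = 41.25 / 14% = 294.643 lb.
Total product = 294.643 × 20.2 = 5951.79 lb.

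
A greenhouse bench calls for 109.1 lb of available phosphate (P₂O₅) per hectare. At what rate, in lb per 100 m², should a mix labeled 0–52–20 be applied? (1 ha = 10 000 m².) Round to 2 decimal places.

Product per hectare = 109.1 / 52% = 209.808 lb.
Convert to per 100 m²: 209.808 × 0.01 = 2.09808 lb.

2.10 lb of product per hundred sq m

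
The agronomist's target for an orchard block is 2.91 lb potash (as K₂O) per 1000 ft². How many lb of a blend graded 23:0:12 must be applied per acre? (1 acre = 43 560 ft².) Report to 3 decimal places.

1056.330 lb of product per acre

Product per 1000 ft² = 2.91 / 12% = 24.25 lb.
Convert to per acre: 24.25 × 43.56 = 1056.33 lb.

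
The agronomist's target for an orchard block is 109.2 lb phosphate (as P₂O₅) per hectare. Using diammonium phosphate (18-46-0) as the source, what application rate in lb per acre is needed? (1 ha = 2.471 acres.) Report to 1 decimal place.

96.1 lb of product per acre

Product per hectare = 109.2 / 46% = 237.391 lb.
Convert to per acre: 237.391 × 0.404694 = 96.0709 lb.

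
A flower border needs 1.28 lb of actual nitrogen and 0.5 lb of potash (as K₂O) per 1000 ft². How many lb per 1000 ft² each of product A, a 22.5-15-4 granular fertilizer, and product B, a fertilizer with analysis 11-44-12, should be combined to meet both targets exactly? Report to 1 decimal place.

4.4 lb product A, 2.7 lb product B

Per-1000 ft² balance (a = product A, b = product B):
N: 0.225·a + 0.11·b = 1.28
K₂O: 0.04·a + 0.12·b = 0.5
Eliminate a: (row1) − 0.225/0.04·(row2) → -0.565·b = -1.5325, so b = 2.71239.
Back-substitute: a = (1.28 − 0.11·2.71239) / 0.225 = 4.36283.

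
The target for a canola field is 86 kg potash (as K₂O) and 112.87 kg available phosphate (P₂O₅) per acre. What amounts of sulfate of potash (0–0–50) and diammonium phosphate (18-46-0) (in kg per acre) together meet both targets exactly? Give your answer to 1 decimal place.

172.0 kg sulfate of potash, 245.4 kg diammonium phosphate

With a, b = kg per acre of sulfate of potash and diammonium phosphate:
K₂O: 0.5·a + 0·b = 86
P₂O₅: 0·a + 0.46·b = 112.87
Solving simultaneously: a = 172, b = 245.37.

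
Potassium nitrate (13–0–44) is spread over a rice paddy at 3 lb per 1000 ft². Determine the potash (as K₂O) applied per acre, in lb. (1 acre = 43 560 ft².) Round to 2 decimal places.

K₂O per 1000 ft² = 3 × 44% = 1.32 lb.
Convert to per acre: 1.32 × 43.56 = 57.4992 lb.

57.50 lb K₂O per acre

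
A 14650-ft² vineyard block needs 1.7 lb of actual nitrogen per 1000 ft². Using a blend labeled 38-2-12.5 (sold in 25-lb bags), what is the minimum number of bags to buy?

3 bags

Product per 1000 ft² = 1.7 / 38% = 4.47368 lb.
Total product = 4.47368 × 14650 / 1000 = 65.5395 lb.
Bags = ⌈65.5395 / 25⌉ = 3.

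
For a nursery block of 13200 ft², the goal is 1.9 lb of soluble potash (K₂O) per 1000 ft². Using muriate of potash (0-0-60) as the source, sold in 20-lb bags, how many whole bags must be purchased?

3 bags

Product per 1000 ft² = 1.9 / 60% = 3.16667 lb.
Total product = 3.16667 × 13200 / 1000 = 41.8 lb.
Bags = ⌈41.8 / 20⌉ = 3.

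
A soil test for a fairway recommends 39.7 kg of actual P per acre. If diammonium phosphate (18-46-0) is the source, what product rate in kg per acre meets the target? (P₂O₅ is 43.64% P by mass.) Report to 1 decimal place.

197.8 kg of product per acre

As P₂O₅: 39.7 / 0.4364 = 90.9716 kg per acre.
Product per acre = 90.9716 / 46% = 197.764 kg.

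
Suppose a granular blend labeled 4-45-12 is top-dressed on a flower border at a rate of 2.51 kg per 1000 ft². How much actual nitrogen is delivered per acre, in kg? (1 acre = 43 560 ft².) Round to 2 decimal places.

4.37 kg N per acre

nitrogen per 1000 ft² = 2.51 × 4% = 0.1004 kg.
Convert to per acre: 0.1004 × 43.56 = 4.37342 kg.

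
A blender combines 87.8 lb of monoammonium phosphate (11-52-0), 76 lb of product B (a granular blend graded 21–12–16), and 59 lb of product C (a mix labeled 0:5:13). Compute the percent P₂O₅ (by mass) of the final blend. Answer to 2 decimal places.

Total mass = 87.8 + 76 + 59 = 222.8 lb.
P₂O₅ mass = 52%×87.8 + 12%×76 + 5%×59 = 57.726 lb.
% P₂O₅ = 57.726 / 222.8 = 25.9093%.

25.91% P₂O₅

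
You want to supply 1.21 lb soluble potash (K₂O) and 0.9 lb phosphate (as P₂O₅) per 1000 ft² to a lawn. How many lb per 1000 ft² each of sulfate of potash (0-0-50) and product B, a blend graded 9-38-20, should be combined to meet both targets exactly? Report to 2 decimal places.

Let a = lb of sulfate of potash, b = lb of product B (per 1000 ft²).
K₂O: 0.5·a + 0.2·b = 1.21
P₂O₅: 0·a + 0.38·b = 0.9
Solving simultaneously: a = 1.47263, b = 2.36842.

1.47 lb sulfate of potash, 2.37 lb product B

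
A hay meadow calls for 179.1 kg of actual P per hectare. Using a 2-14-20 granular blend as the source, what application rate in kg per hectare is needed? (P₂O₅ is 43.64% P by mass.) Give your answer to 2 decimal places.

2931.45 kg of product per hectare

As P₂O₅: 179.1 / 0.4364 = 410.403 kg per hectare.
Product per hectare = 410.403 / 14% = 2931.452 kg.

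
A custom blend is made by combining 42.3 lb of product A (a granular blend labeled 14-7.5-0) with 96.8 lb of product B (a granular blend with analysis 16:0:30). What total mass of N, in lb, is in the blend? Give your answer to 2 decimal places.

N mass = 14%×42.3 + 16%×96.8 = 21.41 lb.

21.41 lb N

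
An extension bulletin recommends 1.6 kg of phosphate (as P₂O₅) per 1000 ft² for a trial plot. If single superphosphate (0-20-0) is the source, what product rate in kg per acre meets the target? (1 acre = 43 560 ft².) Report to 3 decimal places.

Product per 1000 ft² = 1.6 / 20% = 8 kg.
Convert to per acre: 8 × 43.56 = 348.48 kg.

348.480 kg of product per acre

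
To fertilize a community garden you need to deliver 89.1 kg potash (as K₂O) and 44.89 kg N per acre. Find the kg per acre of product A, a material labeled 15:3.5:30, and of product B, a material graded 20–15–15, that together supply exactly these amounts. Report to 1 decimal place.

Let a = kg of product A, b = kg of product B (per acre).
K₂O: 0.3·a + 0.15·b = 89.1
N: 0.15·a + 0.2·b = 44.89
Solving simultaneously: a = 295.64, b = 2.72.

295.6 kg product A, 2.7 kg product B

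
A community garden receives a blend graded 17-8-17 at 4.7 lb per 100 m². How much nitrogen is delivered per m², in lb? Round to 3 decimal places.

nitrogen per 100 m² = 4.7 × 17% = 0.799 lb.
Convert to per m²: 0.799 × 0.01 = 0.00799 lb.

0.008 lb N per sq m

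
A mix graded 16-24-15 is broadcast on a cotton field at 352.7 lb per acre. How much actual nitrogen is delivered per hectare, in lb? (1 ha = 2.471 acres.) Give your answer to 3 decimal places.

139.443 lb N per hectare

nitrogen per acre = 352.7 × 16% = 56.432 lb.
Convert to per hectare: 56.432 × 2.471 = 139.44347 lb.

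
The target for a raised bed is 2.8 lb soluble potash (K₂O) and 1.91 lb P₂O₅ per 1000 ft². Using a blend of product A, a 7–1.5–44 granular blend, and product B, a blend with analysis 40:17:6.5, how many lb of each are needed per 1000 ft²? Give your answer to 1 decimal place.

Per-1000 ft² balance (a = product A, b = product B):
K₂O: 0.44·a + 0.065·b = 2.8
P₂O₅: 0.015·a + 0.17·b = 1.91
Eliminate a: (row1) − 0.44/0.015·(row2) → -4.92167·b = -53.2267, so b = 10.8148.
Back-substitute: a = (2.8 − 0.065·10.8148) / 0.44 = 4.766.

4.8 lb product A, 10.8 lb product B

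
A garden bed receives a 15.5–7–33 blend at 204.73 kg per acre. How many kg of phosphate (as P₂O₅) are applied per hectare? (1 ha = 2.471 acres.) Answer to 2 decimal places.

P₂O₅ per acre = 204.73 × 7% = 14.3311 kg.
Convert to per hectare: 14.3311 × 2.471 = 35.4121 kg.

35.41 kg P₂O₅ per hectare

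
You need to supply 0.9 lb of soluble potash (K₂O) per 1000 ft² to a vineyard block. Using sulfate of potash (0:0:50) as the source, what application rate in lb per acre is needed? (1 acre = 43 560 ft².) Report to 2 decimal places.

Product per 1000 ft² = 0.9 / 50% = 1.8 lb.
Convert to per acre: 1.8 × 43.56 = 78.408 lb.

78.41 lb of product per acre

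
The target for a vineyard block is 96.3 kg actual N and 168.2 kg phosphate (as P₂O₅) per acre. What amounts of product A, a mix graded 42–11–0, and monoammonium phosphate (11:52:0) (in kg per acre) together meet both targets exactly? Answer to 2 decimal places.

Let a = kg of product A, b = kg of monoammonium phosphate (per acre).
N: 0.42·a + 0.11·b = 96.3
P₂O₅: 0.11·a + 0.52·b = 168.2
Solving simultaneously: a = 153.049, b = 291.086.

153.05 kg product A, 291.09 kg monoammonium phosphate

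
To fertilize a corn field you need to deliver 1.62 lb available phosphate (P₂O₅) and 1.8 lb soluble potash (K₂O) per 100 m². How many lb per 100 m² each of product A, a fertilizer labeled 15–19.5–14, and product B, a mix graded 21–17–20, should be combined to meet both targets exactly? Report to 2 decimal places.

With a, b = lb per 100 m² of product A and product B:
P₂O₅: 0.195·a + 0.17·b = 1.62
K₂O: 0.14·a + 0.2·b = 1.8
Eliminate a: (row1) − 0.195/0.14·(row2) → -0.108571·b = -0.887143, so b = 8.17105.
Back-substitute: a = (1.62 − 0.17·8.17105) / 0.195 = 1.18421.

1.18 lb product A, 8.17 lb product B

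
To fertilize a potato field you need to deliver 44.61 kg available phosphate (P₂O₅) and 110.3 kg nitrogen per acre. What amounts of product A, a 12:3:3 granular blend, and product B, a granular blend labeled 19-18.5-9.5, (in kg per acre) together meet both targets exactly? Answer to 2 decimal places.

Let a = kg of product A, b = kg of product B (per acre).
P₂O₅: 0.03·a + 0.185·b = 44.61
N: 0.12·a + 0.19·b = 110.3
From row1: a = (44.61 − 0.185·b) / 0.03.
Into row2: 0.12·(44.61 − 0.185·b)/0.03 + 0.19·b = 110.3 → b = 123.891, a = 723.006.

723.01 kg product A, 123.89 kg product B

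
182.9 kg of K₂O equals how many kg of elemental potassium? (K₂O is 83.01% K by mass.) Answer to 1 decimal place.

151.8 kg K

K = 182.9 × 0.8301 = 151.825 kg.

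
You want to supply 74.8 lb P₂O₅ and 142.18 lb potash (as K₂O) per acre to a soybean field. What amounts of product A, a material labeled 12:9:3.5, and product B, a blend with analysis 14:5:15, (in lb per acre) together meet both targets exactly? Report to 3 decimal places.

With a, b = lb per acre of product A and product B:
P₂O₅: 0.09·a + 0.05·b = 74.8
K₂O: 0.035·a + 0.15·b = 142.18
Eliminate a: (row1) − 0.09/0.035·(row2) → -0.335714·b = -290.806, so b = 866.2298.
Back-substitute: a = (74.8 − 0.05·866.2298) / 0.09 = 349.8723.

349.872 lb product A, 866.230 lb product B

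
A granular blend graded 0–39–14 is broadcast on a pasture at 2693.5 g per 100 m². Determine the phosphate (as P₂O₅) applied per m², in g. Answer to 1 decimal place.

P₂O₅ per 100 m² = 2693.5 × 39% = 1050.46 g.
Convert to per m²: 1050.46 × 0.01 = 10.5046 g.

10.5 g P₂O₅ per sq m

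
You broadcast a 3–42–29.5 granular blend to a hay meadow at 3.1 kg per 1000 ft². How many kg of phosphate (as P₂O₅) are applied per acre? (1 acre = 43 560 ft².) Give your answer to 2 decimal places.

P₂O₅ per 1000 ft² = 3.1 × 42% = 1.302 kg.
Convert to per acre: 1.302 × 43.56 = 56.7151 kg.

56.72 kg P₂O₅ per acre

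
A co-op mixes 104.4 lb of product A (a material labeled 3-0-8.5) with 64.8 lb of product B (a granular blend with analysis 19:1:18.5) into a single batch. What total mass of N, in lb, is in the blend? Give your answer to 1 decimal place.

15.4 lb N

N mass = 3%×104.4 + 19%×64.8 = 15.444 lb.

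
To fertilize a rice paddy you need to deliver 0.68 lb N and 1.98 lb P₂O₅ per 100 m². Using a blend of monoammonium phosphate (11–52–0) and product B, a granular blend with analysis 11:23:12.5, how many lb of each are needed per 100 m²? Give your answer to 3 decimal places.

1.925 lb monoammonium phosphate, 4.257 lb product B

Let a = lb of monoammonium phosphate, b = lb of product B (per 100 m²).
N: 0.11·a + 0.11·b = 0.68
P₂O₅: 0.52·a + 0.23·b = 1.98
Solving simultaneously: a = 1.92476, b = 4.25705.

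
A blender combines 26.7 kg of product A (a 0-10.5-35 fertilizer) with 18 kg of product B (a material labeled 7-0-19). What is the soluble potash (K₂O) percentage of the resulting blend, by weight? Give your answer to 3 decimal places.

28.557% K₂O

Total mass = 26.7 + 18 = 44.7 kg.
K₂O mass = 35%×26.7 + 19%×18 = 12.765 kg.
% K₂O = 12.765 / 44.7 = 28.55705%.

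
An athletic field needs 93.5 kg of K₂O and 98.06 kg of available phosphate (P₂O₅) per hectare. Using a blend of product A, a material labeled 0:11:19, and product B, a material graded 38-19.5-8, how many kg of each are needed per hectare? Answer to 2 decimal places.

Per-hectare balance (a = product A, b = product B):
K₂O: 0.19·a + 0.08·b = 93.5
P₂O₅: 0.11·a + 0.195·b = 98.06
Eliminate b: (row1) − 0.08/0.195·(row2) → 0.144872·a = 53.2703, so a = 367.706.
Then b = (98.06 − 0.11·367.706) / 0.195 = 295.448.

367.71 kg product A, 295.45 kg product B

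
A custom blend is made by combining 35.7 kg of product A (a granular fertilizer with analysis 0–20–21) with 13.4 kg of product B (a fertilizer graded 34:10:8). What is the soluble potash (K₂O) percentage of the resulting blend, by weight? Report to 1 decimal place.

Total mass = 35.7 + 13.4 = 49.1 kg.
K₂O mass = 21%×35.7 + 8%×13.4 = 8.569 kg.
% K₂O = 8.569 / 49.1 = 17.4521%.

17.5% K₂O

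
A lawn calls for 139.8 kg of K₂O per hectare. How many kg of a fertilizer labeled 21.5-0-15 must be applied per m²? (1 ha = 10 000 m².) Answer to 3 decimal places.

Product per hectare = 139.8 / 15% = 932 kg.
Convert to per m²: 932 × 0.0001 = 0.0932 kg.

0.093 kg of product per sq m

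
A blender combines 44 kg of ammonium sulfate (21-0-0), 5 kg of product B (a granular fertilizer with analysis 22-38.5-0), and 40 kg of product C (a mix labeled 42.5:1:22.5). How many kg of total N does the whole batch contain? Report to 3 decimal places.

N mass = 21%×44 + 22%×5 + 42.5%×40 = 27.34 kg.

27.340 kg N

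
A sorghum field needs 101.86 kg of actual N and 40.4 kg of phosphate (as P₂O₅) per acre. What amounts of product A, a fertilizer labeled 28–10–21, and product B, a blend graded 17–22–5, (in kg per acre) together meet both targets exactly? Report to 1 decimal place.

348.5 kg product A, 25.2 kg product B

With a, b = kg per acre of product A and product B:
N: 0.28·a + 0.17·b = 101.86
P₂O₅: 0.1·a + 0.22·b = 40.4
Solving simultaneously: a = 348.457, b = 25.2466.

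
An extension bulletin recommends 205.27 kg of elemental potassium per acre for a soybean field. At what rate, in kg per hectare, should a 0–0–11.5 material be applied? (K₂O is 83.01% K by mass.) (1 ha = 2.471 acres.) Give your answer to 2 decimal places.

5313.37 kg of product per hectare

As K₂O: 205.27 / 0.8301 = 247.283 kg per acre.
Product per acre = 247.283 / 11.5% = 2150.29 kg.
Convert to per hectare: 2150.29 × 2.471 = 5313.369 kg.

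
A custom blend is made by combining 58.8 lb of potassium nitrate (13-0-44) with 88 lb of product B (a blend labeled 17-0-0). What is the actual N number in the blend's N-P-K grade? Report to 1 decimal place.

Total mass = 58.8 + 88 = 146.8 lb.
N mass = 13%×58.8 + 17%×88 = 22.604 lb.
% N = 22.604 / 146.8 = 15.3978%.

15.4% N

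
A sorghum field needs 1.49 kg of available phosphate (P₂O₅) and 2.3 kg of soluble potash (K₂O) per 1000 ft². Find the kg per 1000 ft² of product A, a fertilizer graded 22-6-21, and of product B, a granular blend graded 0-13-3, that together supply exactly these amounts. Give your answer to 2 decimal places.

Per-1000 ft² balance (a = product A, b = product B):
P₂O₅: 0.06·a + 0.13·b = 1.49
K₂O: 0.21·a + 0.03·b = 2.3
From row1: a = (1.49 − 0.13·b) / 0.06.
Into row2: 0.21·(1.49 − 0.13·b)/0.06 + 0.03·b = 2.3 → b = 6.85882, a = 9.97255.

9.97 kg product A, 6.86 kg product B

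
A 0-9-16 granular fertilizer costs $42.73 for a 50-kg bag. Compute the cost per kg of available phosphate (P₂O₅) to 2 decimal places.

P₂O₅ in bag = 50 × 9% = 4.5 kg.
Cost per kg P₂O₅ = $42.73 / 4.5 = $9.4956.

$9.50 per kg P₂O₅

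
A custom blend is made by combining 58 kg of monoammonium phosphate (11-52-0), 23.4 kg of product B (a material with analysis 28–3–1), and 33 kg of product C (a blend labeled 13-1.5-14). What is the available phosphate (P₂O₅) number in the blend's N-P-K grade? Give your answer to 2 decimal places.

27.41% P₂O₅

Total mass = 58 + 23.4 + 33 = 114.4 kg.
P₂O₅ mass = 52%×58 + 3%×23.4 + 1.5%×33 = 31.357 kg.
% P₂O₅ = 31.357 / 114.4 = 27.40997%.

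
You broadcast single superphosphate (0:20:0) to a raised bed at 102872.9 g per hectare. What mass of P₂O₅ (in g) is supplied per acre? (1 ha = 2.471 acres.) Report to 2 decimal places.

P₂O₅ per hectare = 102872.9 × 20% = 20574.6 g.
Convert to per acre: 20574.6 × 0.404694 = 8326.418 g.

8326.42 g P₂O₅ per acre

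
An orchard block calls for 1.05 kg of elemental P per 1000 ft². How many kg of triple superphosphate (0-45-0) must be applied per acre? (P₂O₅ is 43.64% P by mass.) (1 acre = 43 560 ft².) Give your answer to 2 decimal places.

232.91 kg of product per acre

As P₂O₅: 1.05 / 0.4364 = 2.40605 kg per 1000 ft².
Product per 1000 ft² = 2.40605 / 45% = 5.34678 kg.
Convert to per acre: 5.34678 × 43.56 = 232.906 kg.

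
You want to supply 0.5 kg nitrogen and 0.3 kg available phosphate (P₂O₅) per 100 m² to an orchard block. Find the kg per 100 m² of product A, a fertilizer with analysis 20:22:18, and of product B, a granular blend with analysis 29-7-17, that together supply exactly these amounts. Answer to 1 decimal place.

1.0 kg product A, 1.0 kg product B

Let a = kg of product A, b = kg of product B (per 100 m²).
N: 0.2·a + 0.29·b = 0.5
P₂O₅: 0.22·a + 0.07·b = 0.3
From row1: a = (0.5 − 0.29·b) / 0.2.
Into row2: 0.22·(0.5 − 0.29·b)/0.2 + 0.07·b = 0.3 → b = 1.00402, a = 1.04418.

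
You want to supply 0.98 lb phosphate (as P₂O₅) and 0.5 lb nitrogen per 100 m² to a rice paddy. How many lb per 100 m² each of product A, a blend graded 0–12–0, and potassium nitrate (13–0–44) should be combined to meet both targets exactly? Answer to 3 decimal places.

8.167 lb product A, 3.846 lb potassium nitrate

Per-100 m² balance (a = product A, b = potassium nitrate):
P₂O₅: 0.12·a + 0·b = 0.98
N: 0·a + 0.13·b = 0.5
Solving simultaneously: a = 8.16667, b = 3.84615.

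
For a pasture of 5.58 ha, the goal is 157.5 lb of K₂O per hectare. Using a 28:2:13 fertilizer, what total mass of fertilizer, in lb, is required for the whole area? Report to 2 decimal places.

6760.38 lb

Product per hectare = 157.5 / 13% = 1211.54 lb.
Total product = 1211.54 × 5.58 = 6760.3846 lb.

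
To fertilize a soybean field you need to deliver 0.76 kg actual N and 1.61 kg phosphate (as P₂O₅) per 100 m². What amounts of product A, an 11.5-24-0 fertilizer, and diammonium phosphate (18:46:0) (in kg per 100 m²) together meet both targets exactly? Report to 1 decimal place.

With a, b = kg per 100 m² of product A and diammonium phosphate:
N: 0.115·a + 0.18·b = 0.76
P₂O₅: 0.24·a + 0.46·b = 1.61
From row1: a = (0.76 − 0.18·b) / 0.115.
Into row2: 0.24·(0.76 − 0.18·b)/0.115 + 0.46·b = 1.61 → b = 0.283505, a = 6.16495.

6.2 kg product A, 0.3 kg diammonium phosphate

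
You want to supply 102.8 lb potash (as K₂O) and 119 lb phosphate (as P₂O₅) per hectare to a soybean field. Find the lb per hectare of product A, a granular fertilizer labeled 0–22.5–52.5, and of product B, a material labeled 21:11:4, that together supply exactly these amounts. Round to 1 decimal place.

134.3 lb product A, 807.1 lb product B

Let a = lb of product A, b = lb of product B (per hectare).
K₂O: 0.525·a + 0.04·b = 102.8
P₂O₅: 0.225·a + 0.11·b = 119
From row1: a = (102.8 − 0.04·b) / 0.525.
Into row2: 0.225·(102.8 − 0.04·b)/0.525 + 0.11·b = 119 → b = 807.077, a = 134.318.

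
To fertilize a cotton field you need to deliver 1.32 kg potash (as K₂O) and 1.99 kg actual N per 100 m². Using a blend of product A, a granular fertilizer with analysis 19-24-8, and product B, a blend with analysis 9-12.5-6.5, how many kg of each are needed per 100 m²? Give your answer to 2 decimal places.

2.05 kg product A, 17.79 kg product B

Let a = kg of product A, b = kg of product B (per 100 m²).
K₂O: 0.08·a + 0.065·b = 1.32
N: 0.19·a + 0.09·b = 1.99
Eliminate a: (row1) − 0.08/0.19·(row2) → 0.0271053·b = 0.482105, so b = 17.7864.
Back-substitute: a = (1.32 − 0.065·17.7864) / 0.08 = 2.04854.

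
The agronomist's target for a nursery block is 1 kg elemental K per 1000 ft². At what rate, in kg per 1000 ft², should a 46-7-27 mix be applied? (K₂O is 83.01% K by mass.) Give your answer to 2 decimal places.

As K₂O: 1 / 0.8301 = 1.20467 kg per 1000 ft².
Product per 1000 ft² = 1.20467 / 27% = 4.46176 kg.

4.46 kg of product per thousand sq ft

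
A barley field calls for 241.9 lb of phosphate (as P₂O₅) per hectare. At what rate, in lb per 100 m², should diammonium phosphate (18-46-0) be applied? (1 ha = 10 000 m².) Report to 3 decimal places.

Product per hectare = 241.9 / 46% = 525.87 lb.
Convert to per 100 m²: 525.87 × 0.01 = 5.2587 lb.

5.259 lb of product per hundred sq m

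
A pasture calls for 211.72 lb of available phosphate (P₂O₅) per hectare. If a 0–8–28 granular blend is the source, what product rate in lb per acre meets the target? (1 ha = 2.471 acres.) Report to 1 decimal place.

1071.0 lb of product per acre

Product per hectare = 211.72 / 8% = 2646.5 lb.
Convert to per acre: 2646.5 × 0.404694 = 1071.02 lb.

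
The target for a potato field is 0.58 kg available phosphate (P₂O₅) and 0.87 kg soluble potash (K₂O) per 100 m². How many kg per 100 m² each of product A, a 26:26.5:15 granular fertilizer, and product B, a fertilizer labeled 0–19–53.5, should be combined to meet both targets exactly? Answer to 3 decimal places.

1.280 kg product A, 1.267 kg product B

Per-100 m² balance (a = product A, b = product B):
P₂O₅: 0.265·a + 0.19·b = 0.58
K₂O: 0.15·a + 0.535·b = 0.87
Solving simultaneously: a = 1.28007, b = 1.26727.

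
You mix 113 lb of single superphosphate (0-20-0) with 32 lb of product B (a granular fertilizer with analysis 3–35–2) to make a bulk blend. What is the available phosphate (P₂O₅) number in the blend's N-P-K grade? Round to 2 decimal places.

Total mass = 113 + 32 = 145 lb.
P₂O₅ mass = 20%×113 + 35%×32 = 33.8 lb.
% P₂O₅ = 33.8 / 145 = 23.3103%.

23.31% P₂O₅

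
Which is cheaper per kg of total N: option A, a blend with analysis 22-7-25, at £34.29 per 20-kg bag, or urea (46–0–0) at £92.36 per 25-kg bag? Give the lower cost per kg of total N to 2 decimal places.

£7.79 per kg N (option A)

option A: N per bag = 20 × 22% = 4.4 kg; cost = 34.29 / 4.4 = £7.7932/kg N.
urea: N per bag = 25 × 46% = 11.5 kg; cost = 92.36 / 11.5 = £8.0313/kg N.
option A is cheaper.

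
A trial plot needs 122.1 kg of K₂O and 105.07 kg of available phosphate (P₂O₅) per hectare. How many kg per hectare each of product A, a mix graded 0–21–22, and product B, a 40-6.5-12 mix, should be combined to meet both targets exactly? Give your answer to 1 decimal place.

Per-hectare balance (a = product A, b = product B):
K₂O: 0.22·a + 0.12·b = 122.1
P₂O₅: 0.21·a + 0.065·b = 105.07
Solving simultaneously: a = 428.615, b = 231.706.

428.6 kg product A, 231.7 kg product B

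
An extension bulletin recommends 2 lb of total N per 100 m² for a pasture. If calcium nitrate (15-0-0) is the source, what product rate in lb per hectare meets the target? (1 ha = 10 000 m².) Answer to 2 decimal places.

Product per 100 m² = 2 / 15% = 13.3333 lb.
Convert to per hectare: 13.3333 × 100 = 1333.333 lb.

1333.33 lb of product per hectare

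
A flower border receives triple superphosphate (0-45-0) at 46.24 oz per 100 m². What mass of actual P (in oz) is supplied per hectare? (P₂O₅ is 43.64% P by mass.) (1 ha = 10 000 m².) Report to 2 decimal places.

P₂O₅ per 100 m² = 46.24 × 45% = 20.808 oz.
Elemental P = 20.808 × 0.4364 = 9.08061 oz per 100 m².
Convert to per hectare: 9.08061 × 100 = 908.061 oz.

908.06 oz P per hectare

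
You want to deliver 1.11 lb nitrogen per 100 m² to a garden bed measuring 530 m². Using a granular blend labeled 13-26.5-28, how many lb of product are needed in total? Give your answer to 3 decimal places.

45.254 lb

Product per 100 m² = 1.11 / 13% = 8.53846 lb.
Total product = 8.53846 × 530 / 100 = 45.2538 lb.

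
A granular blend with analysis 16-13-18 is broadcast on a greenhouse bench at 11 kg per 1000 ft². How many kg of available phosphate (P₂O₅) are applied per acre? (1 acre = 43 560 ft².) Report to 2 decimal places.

P₂O₅ per 1000 ft² = 11 × 13% = 1.43 kg.
Convert to per acre: 1.43 × 43.56 = 62.2908 kg.

62.29 kg P₂O₅ per acre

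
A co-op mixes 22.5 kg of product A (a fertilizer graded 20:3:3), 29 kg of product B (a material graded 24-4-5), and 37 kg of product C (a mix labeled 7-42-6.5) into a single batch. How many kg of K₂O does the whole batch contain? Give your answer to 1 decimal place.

4.5 kg K₂O

K₂O mass = 3%×22.5 + 5%×29 + 6.5%×37 = 4.53 kg.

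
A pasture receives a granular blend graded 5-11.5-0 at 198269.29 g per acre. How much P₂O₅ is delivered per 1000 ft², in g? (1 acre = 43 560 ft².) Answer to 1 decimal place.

523.4 g P₂O₅ per thousand sq ft

P₂O₅ per acre = 198269.29 × 11.5% = 22801 g.
Convert to per 1000 ft²: 22801 × 0.0229568 = 523.438 g.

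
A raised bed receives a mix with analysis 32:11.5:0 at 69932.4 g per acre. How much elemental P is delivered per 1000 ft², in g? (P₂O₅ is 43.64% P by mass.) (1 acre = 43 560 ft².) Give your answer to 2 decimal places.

80.57 g P per thousand sq ft

P₂O₅ per acre = 69932.4 × 11.5% = 8042.23 g.
Elemental P = 8042.23 × 0.4364 = 3509.63 g per acre.
Convert to per 1000 ft²: 3509.63 × 0.0229568 = 80.56996 g.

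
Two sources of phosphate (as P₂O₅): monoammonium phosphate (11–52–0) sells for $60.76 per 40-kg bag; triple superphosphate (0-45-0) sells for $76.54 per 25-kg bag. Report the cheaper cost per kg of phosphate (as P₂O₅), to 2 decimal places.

monoammonium phosphate: P₂O₅ per bag = 40 × 52% = 20.8 kg; cost = 60.76 / 20.8 = $2.9212/kg P₂O₅.
triple superphosphate: P₂O₅ per bag = 25 × 45% = 11.25 kg; cost = 76.54 / 11.25 = $6.8036/kg P₂O₅.
monoammonium phosphate is cheaper.

$2.92 per kg P₂O₅ (monoammonium phosphate)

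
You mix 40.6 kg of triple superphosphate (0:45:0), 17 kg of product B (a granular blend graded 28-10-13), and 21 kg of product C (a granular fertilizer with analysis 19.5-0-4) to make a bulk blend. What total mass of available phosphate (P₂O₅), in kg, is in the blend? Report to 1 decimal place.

20.0 kg P₂O₅

P₂O₅ mass = 45%×40.6 + 10%×17 + 0%×21 = 19.97 kg.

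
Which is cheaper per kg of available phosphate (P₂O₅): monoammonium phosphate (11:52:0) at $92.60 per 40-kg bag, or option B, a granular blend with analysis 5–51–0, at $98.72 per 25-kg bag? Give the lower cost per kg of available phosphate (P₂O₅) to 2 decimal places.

monoammonium phosphate: P₂O₅ per bag = 40 × 52% = 20.8 kg; cost = 92.60 / 20.8 = $4.4519/kg P₂O₅.
option B: P₂O₅ per bag = 25 × 51% = 12.75 kg; cost = 98.72 / 12.75 = $7.7427/kg P₂O₅.
monoammonium phosphate is cheaper.

$4.45 per kg P₂O₅ (monoammonium phosphate)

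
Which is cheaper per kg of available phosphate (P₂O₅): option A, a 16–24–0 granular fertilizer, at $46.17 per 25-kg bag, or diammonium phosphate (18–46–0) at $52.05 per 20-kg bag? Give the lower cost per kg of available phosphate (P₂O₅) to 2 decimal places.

option A: P₂O₅ per bag = 25 × 24% = 6 kg; cost = 46.17 / 6 = $7.6950/kg P₂O₅.
diammonium phosphate: P₂O₅ per bag = 20 × 46% = 9.2 kg; cost = 52.05 / 9.2 = $5.6576/kg P₂O₅.
diammonium phosphate is cheaper.

$5.66 per kg P₂O₅ (diammonium phosphate)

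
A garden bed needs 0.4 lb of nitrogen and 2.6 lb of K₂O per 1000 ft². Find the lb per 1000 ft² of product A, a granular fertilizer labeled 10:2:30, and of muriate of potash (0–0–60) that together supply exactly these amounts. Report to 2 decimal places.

4.00 lb product A, 2.33 lb muriate of potash

Per-1000 ft² balance (a = product A, b = muriate of potash):
N: 0.1·a + 0·b = 0.4
K₂O: 0.3·a + 0.6·b = 2.6
Eliminate a: (row1) − 0.1/0.3·(row2) → -0.2·b = -0.466667, so b = 2.33333.
Back-substitute: a = (0.4 − 0·2.33333) / 0.1 = 4.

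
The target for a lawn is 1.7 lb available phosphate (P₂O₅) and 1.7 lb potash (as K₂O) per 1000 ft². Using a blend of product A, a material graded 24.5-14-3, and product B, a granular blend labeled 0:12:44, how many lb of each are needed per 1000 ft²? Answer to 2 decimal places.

9.38 lb product A, 3.22 lb product B

Let a = lb of product A, b = lb of product B (per 1000 ft²).
P₂O₅: 0.14·a + 0.12·b = 1.7
K₂O: 0.03·a + 0.44·b = 1.7
Eliminate b: (row1) − 0.12/0.44·(row2) → 0.131818·a = 1.23636, so a = 9.37931.
Then b = (1.7 − 0.03·9.37931) / 0.44 = 3.22414.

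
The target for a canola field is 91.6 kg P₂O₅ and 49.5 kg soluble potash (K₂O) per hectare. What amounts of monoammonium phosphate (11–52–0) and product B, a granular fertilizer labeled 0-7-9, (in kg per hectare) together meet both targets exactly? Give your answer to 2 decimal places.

102.12 kg monoammonium phosphate, 550.00 kg product B

Per-hectare balance (a = monoammonium phosphate, b = product B):
P₂O₅: 0.52·a + 0.07·b = 91.6
K₂O: 0·a + 0.09·b = 49.5
Solving simultaneously: a = 102.115, b = 550.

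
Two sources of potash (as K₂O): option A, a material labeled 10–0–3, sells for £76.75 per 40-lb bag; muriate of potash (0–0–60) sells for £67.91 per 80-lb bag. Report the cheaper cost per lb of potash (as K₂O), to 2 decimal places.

£1.41 per lb K₂O (muriate of potash)

option A: K₂O per bag = 40 × 3% = 1.2 lb; cost = 76.75 / 1.2 = £63.9583/lb K₂O.
muriate of potash: K₂O per bag = 80 × 60% = 48 lb; cost = 67.91 / 48 = £1.4148/lb K₂O.
muriate of potash is cheaper.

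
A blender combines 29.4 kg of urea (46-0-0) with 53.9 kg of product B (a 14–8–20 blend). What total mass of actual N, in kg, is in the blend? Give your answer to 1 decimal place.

N mass = 46%×29.4 + 14%×53.9 = 21.07 kg.

21.1 kg N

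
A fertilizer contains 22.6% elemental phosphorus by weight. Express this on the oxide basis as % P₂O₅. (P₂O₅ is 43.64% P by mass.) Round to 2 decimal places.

%P₂O₅ = 22.6 / 0.4364 = 51.7874%.

51.79% P₂O₅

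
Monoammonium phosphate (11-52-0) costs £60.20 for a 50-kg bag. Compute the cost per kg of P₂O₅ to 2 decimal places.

P₂O₅ in bag = 50 × 52% = 26 kg.
Cost per kg P₂O₅ = £60.20 / 26 = £2.3154.

£2.32 per kg P₂O₅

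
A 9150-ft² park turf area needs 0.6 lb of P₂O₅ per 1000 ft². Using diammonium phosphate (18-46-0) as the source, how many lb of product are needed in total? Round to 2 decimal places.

Product per 1000 ft² = 0.6 / 46% = 1.30435 lb.
Total product = 1.30435 × 9150 / 1000 = 11.9348 lb.

11.93 lb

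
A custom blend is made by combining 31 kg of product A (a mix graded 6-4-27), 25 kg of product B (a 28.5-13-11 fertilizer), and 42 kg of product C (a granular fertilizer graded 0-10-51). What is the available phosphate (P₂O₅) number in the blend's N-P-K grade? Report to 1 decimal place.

Total mass = 31 + 25 + 42 = 98 kg.
P₂O₅ mass = 4%×31 + 13%×25 + 10%×42 = 8.69 kg.
% P₂O₅ = 8.69 / 98 = 8.86735%.

8.9% P₂O₅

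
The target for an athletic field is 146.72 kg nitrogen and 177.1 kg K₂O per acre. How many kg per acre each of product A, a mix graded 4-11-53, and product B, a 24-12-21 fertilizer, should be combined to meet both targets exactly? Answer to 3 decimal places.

Let a = kg of product A, b = kg of product B (per acre).
N: 0.04·a + 0.24·b = 146.72
K₂O: 0.53·a + 0.21·b = 177.1
Eliminate a: (row1) − 0.04/0.53·(row2) → 0.224151·b = 133.354, so b = 594.9293.
Back-substitute: a = (146.72 − 0.24·594.9293) / 0.04 = 98.4242.

98.424 kg product A, 594.929 kg product B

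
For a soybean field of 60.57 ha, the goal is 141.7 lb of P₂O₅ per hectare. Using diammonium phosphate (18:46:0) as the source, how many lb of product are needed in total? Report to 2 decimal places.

18658.19 lb

Product per hectare = 141.7 / 46% = 308.043 lb.
Total product = 308.043 × 60.57 = 18658.193 lb.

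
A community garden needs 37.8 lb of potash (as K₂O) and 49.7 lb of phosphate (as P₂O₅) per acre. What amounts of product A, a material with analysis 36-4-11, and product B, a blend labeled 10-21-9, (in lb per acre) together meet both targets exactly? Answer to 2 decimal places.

Let a = lb of product A, b = lb of product B (per acre).
K₂O: 0.11·a + 0.09·b = 37.8
P₂O₅: 0.04·a + 0.21·b = 49.7
From row1: a = (37.8 − 0.09·b) / 0.11.
Into row2: 0.04·(37.8 − 0.09·b)/0.11 + 0.21·b = 49.7 → b = 202.821, a = 177.692.

177.69 lb product A, 202.82 lb product B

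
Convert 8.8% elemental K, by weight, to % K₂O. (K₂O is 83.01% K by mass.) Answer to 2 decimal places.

%K₂O = 8.8 / 0.8301 = 10.6011%.

10.60% K₂O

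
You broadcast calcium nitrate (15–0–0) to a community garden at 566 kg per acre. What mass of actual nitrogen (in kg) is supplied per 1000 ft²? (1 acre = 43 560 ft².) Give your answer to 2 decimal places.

1.95 kg N per thousand sq ft

nitrogen per acre = 566 × 15% = 84.9 kg.
Convert to per 1000 ft²: 84.9 × 0.0229568 = 1.94904 kg.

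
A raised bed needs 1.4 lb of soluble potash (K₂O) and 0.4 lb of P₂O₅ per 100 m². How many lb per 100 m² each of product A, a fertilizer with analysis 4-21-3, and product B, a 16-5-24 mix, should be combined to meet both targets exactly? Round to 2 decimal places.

0.53 lb product A, 5.77 lb product B

With a, b = lb per 100 m² of product A and product B:
K₂O: 0.03·a + 0.24·b = 1.4
P₂O₅: 0.21·a + 0.05·b = 0.4
From row1: a = (1.4 − 0.24·b) / 0.03.
Into row2: 0.21·(1.4 − 0.24·b)/0.03 + 0.05·b = 0.4 → b = 5.76687, a = 0.531697.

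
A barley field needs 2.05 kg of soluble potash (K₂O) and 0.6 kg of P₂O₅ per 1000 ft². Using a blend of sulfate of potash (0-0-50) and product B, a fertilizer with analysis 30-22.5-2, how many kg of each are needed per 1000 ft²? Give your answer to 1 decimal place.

With a, b = kg per 1000 ft² of sulfate of potash and product B:
K₂O: 0.5·a + 0.02·b = 2.05
P₂O₅: 0·a + 0.225·b = 0.6
Solving simultaneously: a = 3.99333, b = 2.66667.

4.0 kg sulfate of potash, 2.7 kg product B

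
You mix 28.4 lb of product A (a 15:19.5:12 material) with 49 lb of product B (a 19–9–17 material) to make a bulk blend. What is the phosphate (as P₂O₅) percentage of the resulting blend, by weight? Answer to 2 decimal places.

Total mass = 28.4 + 49 = 77.4 lb.
P₂O₅ mass = 19.5%×28.4 + 9%×49 = 9.948 lb.
% P₂O₅ = 9.948 / 77.4 = 12.8527%.

12.85% P₂O₅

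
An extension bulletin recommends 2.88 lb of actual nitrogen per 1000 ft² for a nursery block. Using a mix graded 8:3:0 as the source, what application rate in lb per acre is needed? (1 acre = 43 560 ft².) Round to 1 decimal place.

Product per 1000 ft² = 2.88 / 8% = 36 lb.
Convert to per acre: 36 × 43.56 = 1568.16 lb.

1568.2 lb of product per acre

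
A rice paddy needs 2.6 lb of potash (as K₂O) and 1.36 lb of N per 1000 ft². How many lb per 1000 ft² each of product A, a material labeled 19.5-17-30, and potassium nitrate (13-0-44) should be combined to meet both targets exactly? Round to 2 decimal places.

5.56 lb product A, 2.12 lb potassium nitrate

With a, b = lb per 1000 ft² of product A and potassium nitrate:
K₂O: 0.3·a + 0.44·b = 2.6
N: 0.195·a + 0.13·b = 1.36
Eliminate b: (row1) − 0.44/0.13·(row2) → -0.36·a = -2.00308, so a = 5.5641.
Then b = (1.36 − 0.195·5.5641) / 0.13 = 2.11538.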